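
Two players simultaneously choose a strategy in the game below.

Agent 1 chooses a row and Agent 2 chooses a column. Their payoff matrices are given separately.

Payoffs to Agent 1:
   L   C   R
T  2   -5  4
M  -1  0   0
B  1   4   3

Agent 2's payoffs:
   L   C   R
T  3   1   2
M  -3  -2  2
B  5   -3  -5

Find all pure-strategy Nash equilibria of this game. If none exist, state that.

Mark each player's best response to every combination of opponents' strategies; a profile where every player is best-responding is a pure Nash equilibrium.
Agent 1 against L: payoffs 2, -1, 1 → best response T.
Agent 1 against C: payoffs -5, 0, 4 → best response B.
Agent 1 against R: payoffs 4, 0, 3 → best response T.
Agent 2 against T: payoffs 3, 1, 2 → best response L.
Agent 2 against M: payoffs -3, -2, 2 → best response R.
Agent 2 against B: payoffs 5, -3, -5 → best response L.
Mutual best responses: (T, L).

Pure NE: (T, L)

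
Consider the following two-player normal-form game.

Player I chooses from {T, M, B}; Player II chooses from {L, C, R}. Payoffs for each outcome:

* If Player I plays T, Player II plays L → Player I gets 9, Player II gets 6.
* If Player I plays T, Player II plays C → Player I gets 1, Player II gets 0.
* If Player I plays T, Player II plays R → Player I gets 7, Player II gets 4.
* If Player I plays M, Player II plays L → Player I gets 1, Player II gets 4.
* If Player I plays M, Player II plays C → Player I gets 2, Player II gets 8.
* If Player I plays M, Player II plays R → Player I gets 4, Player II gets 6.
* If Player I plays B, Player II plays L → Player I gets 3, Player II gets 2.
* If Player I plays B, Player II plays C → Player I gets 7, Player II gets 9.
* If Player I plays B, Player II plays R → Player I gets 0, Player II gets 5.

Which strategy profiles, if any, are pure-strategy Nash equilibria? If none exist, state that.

The pure Nash equilibria are (T, L); (B, C).

Player I against L: payoffs 9, 1, 3 → best response T.
Player I against C: payoffs 1, 2, 7 → best response B.
Player I against R: payoffs 7, 4, 0 → best response T.
Player II against T: payoffs 6, 0, 4 → best response L.
Player II against M: payoffs 4, 8, 6 → best response C.
Player II against B: payoffs 2, 9, 5 → best response C.
Mutual best responses: (T, L); (B, C).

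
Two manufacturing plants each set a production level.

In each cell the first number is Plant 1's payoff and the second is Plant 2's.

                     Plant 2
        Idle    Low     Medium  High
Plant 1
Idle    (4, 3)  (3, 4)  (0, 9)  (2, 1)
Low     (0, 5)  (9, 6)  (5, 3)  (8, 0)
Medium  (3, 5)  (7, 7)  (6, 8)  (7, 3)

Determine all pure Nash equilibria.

For each player, find the best response to each opponent profile; mutual best responses are the pure NE.
Plant 1 against Idle: payoffs 4, 0, 3 → best response Idle.
Plant 1 against Low: payoffs 3, 9, 7 → best response Low.
Plant 1 against Medium: payoffs 0, 5, 6 → best response Medium.
Plant 1 against High: payoffs 2, 8, 7 → best response Low.
Plant 2 against Idle: payoffs 3, 4, 9, 1 → best response Medium.
Plant 2 against Low: payoffs 5, 6, 3, 0 → best response Low.
Plant 2 against Medium: payoffs 5, 7, 8, 3 → best response Medium.
Mutual best responses: (Low, Low); (Medium, Medium).

(Low, Low); (Medium, Medium)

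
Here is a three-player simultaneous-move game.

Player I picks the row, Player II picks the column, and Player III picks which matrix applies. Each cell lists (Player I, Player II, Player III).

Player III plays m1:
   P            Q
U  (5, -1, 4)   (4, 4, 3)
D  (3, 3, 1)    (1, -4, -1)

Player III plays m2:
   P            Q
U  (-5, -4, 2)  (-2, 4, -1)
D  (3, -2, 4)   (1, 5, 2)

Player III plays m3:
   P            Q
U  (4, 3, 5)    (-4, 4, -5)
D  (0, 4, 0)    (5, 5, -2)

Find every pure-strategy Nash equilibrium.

Player I against (P, m1): payoffs 5, 3 → best response U.
Player I against (P, m2): payoffs -5, 3 → best response D.
Player I against (P, m3): payoffs 4, 0 → best response U.
Player I against (Q, m1): payoffs 4, 1 → best response U.
Player I against (Q, m2): payoffs -2, 1 → best response D.
Player I against (Q, m3): payoffs -4, 5 → best response D.
Player II against (U, m1): payoffs -1, 4 → best response Q.
Player II against (U, m2): payoffs -4, 4 → best response Q.
Player II against (U, m3): payoffs 3, 4 → best response Q.
Player II against (D, m1): payoffs 3, -4 → best response P.
Player II against (D, m2): payoffs -2, 5 → best response Q.
Player II against (D, m3): payoffs 4, 5 → best response Q.
Player III against (U, P): payoffs 4, 2, 5 → best response m3.
Player III against (U, Q): payoffs 3, -1, -5 → best response m1.
Player III against (D, P): payoffs 1, 4, 0 → best response m2.
Player III against (D, Q): payoffs -1, 2, -2 → best response m2.
Mutual best responses: (U, Q, m1); (D, Q, m2).

The pure Nash equilibria are (U, Q, m1) and (D, Q, m2).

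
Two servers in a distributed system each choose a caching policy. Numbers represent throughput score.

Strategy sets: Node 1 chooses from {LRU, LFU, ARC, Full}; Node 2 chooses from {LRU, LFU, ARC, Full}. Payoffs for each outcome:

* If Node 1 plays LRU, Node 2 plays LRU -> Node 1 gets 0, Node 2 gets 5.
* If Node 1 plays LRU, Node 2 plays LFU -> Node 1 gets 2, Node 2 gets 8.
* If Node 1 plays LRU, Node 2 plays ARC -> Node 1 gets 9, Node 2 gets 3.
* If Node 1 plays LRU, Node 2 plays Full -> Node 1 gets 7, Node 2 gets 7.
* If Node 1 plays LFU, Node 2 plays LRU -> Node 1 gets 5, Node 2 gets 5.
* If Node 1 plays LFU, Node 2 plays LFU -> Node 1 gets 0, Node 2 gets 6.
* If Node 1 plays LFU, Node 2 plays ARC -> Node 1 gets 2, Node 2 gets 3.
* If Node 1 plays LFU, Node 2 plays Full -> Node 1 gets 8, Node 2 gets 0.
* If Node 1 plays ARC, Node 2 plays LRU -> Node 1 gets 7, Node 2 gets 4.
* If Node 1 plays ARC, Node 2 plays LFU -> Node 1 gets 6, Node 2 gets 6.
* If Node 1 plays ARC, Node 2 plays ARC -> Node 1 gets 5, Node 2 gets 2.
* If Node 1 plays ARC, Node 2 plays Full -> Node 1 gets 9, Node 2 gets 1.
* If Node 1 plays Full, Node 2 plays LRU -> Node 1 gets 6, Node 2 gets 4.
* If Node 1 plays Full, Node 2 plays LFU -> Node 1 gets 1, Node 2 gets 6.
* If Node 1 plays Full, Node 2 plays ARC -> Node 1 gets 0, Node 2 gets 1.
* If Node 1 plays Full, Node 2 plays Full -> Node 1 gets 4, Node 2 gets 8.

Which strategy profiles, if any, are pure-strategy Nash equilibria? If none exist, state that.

Node 1 against LRU: payoffs 0, 5, 7, 6 → best response ARC.
Node 1 against LFU: payoffs 2, 0, 6, 1 → best response ARC.
Node 1 against ARC: payoffs 9, 2, 5, 0 → best response LRU.
Node 1 against Full: payoffs 7, 8, 9, 4 → best response ARC.
Node 2 against LRU: payoffs 5, 8, 3, 7 → best response LFU.
Node 2 against LFU: payoffs 5, 6, 3, 0 → best response LFU.
Node 2 against ARC: payoffs 4, 6, 2, 1 → best response LFU.
Node 2 against Full: payoffs 4, 6, 1, 8 → best response Full.
Mutual best responses: (ARC, LFU).

Pure NE: (ARC, LFU)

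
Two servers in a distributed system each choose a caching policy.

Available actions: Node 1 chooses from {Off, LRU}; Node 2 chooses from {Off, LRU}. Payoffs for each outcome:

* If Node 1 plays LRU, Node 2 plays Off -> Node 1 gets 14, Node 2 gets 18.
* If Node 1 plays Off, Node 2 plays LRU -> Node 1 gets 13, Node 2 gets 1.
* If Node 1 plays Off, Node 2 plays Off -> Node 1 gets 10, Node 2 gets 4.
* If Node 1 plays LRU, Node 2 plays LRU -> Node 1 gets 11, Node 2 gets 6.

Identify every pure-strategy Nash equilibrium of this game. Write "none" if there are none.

(Off, Off): Node 1 can switch to LRU (10 → 14). Not NE.
(Off, LRU): Node 2 can switch to Off (1 → 4). Not NE.
(LRU, Off): Node 1 gets 14, best alternative 10; Node 2 gets 18, best alternative 6. No profitable deviation — NE.
(LRU, LRU): Node 1 can switch to Off (11 → 13). Not NE.

The unique pure-strategy Nash equilibrium is (LRU, Off).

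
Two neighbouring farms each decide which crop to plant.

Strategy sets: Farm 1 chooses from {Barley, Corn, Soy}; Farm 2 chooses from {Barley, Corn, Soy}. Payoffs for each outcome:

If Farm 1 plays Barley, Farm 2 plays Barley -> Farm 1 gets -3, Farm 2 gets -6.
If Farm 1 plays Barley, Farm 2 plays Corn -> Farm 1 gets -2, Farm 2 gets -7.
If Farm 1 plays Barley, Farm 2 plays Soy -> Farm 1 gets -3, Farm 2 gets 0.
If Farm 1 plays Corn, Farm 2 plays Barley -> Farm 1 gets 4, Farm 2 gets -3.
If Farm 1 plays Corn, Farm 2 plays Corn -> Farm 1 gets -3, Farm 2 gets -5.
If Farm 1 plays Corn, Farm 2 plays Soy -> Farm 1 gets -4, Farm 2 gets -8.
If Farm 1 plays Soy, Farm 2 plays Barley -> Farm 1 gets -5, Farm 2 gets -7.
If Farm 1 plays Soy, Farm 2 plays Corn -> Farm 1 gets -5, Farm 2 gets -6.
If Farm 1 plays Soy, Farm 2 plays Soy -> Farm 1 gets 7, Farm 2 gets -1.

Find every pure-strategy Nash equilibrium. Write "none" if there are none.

The pure Nash equilibria are (Corn, Barley), (Soy, Soy).

Farm 1 against Barley: payoffs -3, 4, -5 → best response Corn.
Farm 1 against Corn: payoffs -2, -3, -5 → best response Barley.
Farm 1 against Soy: payoffs -3, -4, 7 → best response Soy.
Farm 2 against Barley: payoffs -6, -7, 0 → best response Soy.
Farm 2 against Corn: payoffs -3, -5, -8 → best response Barley.
Farm 2 against Soy: payoffs -7, -6, -1 → best response Soy.
Mutual best responses: (Corn, Barley); (Soy, Soy).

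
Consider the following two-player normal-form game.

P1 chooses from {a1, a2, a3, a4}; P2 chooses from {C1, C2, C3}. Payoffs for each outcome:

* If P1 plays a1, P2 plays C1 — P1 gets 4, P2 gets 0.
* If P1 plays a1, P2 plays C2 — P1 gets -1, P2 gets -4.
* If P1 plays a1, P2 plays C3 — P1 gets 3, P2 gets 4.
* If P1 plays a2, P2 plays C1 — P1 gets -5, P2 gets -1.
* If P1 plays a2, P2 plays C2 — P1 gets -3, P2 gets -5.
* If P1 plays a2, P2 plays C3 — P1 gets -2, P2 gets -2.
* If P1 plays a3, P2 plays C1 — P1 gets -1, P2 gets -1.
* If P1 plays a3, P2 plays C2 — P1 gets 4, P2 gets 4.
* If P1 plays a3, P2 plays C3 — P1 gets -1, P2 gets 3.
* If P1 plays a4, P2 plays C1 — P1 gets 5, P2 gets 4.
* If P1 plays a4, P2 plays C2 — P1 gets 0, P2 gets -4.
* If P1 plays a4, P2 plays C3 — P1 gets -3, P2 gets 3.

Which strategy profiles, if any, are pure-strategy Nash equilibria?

Check each profile: it is a Nash equilibrium iff no player can strictly gain by switching unilaterally.
(a1, C1): P1 can switch to a4 (4 → 5). Not NE.
(a1, C2): P1 can switch to a3 (-1 → 4). Not NE.
(a1, C3): P1 gets 3, best alternative -1; P2 gets 4, best alternative 0. No profitable deviation — NE.
(a2, C1): P1 can switch to a1 (-5 → 4). Not NE.
(a2, C2): P1 can switch to a1 (-3 → -1). Not NE.
(a2, C3): P1 can switch to a1 (-2 → 3). Not NE.
(a3, C1): P1 can switch to a1 (-1 → 4). Not NE.
(a3, C2): P1 gets 4, best alternative 0; P2 gets 4, best alternative 3. No profitable deviation — NE.
(a3, C3): P1 can switch to a1 (-1 → 3). Not NE.
(a4, C1): P1 gets 5, best alternative 4; P2 gets 4, best alternative 3. No profitable deviation — NE.
(a4, C2): P1 can switch to a3 (0 → 4). Not NE.
(The remaining 1 profile has a profitable deviation by the same check.)

The pure Nash equilibria are (a1, C3); (a3, C2); (a4, C1).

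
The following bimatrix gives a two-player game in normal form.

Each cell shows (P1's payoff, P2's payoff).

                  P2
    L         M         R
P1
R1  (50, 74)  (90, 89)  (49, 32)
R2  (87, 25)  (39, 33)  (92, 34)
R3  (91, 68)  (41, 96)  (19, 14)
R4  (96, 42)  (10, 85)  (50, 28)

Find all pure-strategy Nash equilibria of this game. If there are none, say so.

The pure Nash equilibria are (R1, M), (R2, R).

For each strategy profile, look for a profitable unilateral deviation.
(R1, L): P1 can switch to R2 (50 → 87). Not NE.
(R1, M): P1 gets 90, best alternative 41; P2 gets 89, best alternative 74. No profitable deviation — NE.
(R1, R): P1 can switch to R2 (49 → 92). Not NE.
(R2, L): P1 can switch to R3 (87 → 91). Not NE.
(R2, M): P1 can switch to R1 (39 → 90). Not NE.
(R2, R): P1 gets 92, best alternative 50; P2 gets 34, best alternative 33. No profitable deviation — NE.
(R3, L): P1 can switch to R4 (91 → 96). Not NE.
(R3, M): P1 can switch to R1 (41 → 90). Not NE.
(R3, R): P1 can switch to R1 (19 → 49). Not NE.
(R4, L): P2 can switch to M (42 → 85). Not NE.
(R4, M): P1 can switch to R1 (10 → 90). Not NE.
(R4, R): P1 can switch to R2 (50 → 92). Not NE.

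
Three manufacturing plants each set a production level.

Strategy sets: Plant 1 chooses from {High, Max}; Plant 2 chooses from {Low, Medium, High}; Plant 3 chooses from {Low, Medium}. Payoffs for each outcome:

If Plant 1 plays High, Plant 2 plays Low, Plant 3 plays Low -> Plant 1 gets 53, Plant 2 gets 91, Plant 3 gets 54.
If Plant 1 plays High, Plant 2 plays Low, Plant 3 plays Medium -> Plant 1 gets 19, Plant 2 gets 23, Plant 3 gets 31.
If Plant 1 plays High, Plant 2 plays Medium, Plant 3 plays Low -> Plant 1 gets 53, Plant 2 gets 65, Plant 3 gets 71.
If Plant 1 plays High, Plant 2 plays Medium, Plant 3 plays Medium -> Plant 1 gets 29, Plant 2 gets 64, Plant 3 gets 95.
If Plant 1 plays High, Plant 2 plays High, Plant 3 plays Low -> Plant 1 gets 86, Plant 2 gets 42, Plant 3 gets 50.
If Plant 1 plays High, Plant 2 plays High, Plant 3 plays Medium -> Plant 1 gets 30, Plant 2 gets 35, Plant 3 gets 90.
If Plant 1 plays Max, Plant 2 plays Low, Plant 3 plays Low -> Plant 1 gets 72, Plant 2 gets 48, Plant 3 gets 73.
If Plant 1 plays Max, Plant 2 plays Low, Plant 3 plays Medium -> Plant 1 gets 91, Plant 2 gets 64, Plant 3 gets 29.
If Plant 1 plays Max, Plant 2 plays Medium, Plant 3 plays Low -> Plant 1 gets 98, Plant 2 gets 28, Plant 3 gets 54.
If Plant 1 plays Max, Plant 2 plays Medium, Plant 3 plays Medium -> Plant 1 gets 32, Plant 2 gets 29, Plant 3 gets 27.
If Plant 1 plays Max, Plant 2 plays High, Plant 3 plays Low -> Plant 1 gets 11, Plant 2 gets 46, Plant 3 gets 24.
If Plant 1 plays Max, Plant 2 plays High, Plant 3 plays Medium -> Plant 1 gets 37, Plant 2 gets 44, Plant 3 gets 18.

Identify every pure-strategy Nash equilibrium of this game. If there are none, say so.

Pure NE: (Max, Low, Low)

Plant 1 against (Low, Low): payoffs 53, 72 → best response Max.
Plant 1 against (Low, Medium): payoffs 19, 91 → best response Max.
Plant 1 against (Medium, Low): payoffs 53, 98 → best response Max.
Plant 1 against (Medium, Medium): payoffs 29, 32 → best response Max.
Plant 1 against (High, Low): payoffs 86, 11 → best response High.
Plant 1 against (High, Medium): payoffs 30, 37 → best response Max.
Plant 2 against (High, Low): payoffs 91, 65, 42 → best response Low.
Plant 2 against (High, Medium): payoffs 23, 64, 35 → best response Medium.
Plant 2 against (Max, Low): payoffs 48, 28, 46 → best response Low.
Plant 2 against (Max, Medium): payoffs 64, 29, 44 → best response Low.
Plant 3 against (High, Low): payoffs 54, 31 → best response Low.
Plant 3 against (High, Medium): payoffs 71, 95 → best response Medium.
Plant 3 against (High, High): payoffs 50, 90 → best response Medium.
Plant 3 against (Max, Low): payoffs 73, 29 → best response Low.
Plant 3 against (Max, Medium): payoffs 54, 27 → best response Low.
Plant 3 against (Max, High): payoffs 24, 18 → best response Low.
Mutual best responses: (Max, Low, Low).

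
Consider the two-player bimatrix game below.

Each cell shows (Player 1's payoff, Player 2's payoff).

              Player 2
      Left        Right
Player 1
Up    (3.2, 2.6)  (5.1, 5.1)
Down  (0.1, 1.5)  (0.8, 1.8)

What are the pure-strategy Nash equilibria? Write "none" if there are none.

The unique pure-strategy Nash equilibrium is (Up, Right).

Player 1 against Left: payoffs 3.2, 0.1 → best response Up.
Player 1 against Right: payoffs 5.1, 0.8 → best response Up.
Player 2 against Up: payoffs 2.6, 5.1 → best response Right.
Player 2 against Down: payoffs 1.5, 1.8 → best response Right.
Mutual best responses: (Up, Right).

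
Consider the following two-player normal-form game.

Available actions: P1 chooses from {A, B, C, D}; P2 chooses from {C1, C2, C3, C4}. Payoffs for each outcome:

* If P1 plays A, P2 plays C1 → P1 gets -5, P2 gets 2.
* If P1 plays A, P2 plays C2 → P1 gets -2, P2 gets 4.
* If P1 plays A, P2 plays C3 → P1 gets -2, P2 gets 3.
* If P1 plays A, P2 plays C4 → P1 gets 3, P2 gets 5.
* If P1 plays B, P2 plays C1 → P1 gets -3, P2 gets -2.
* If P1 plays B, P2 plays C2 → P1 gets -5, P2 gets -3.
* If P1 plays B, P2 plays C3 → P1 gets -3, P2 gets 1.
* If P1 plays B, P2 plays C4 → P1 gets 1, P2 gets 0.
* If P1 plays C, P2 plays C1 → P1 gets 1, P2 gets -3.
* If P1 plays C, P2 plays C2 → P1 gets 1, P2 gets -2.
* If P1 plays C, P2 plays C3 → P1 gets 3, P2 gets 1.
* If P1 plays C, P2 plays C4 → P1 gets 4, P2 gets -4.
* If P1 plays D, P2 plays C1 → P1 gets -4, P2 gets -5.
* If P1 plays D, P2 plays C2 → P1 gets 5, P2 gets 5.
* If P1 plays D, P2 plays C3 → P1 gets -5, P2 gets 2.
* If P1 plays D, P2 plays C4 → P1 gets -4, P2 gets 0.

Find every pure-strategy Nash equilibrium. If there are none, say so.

Pure-strategy Nash equilibria: (C, C3), (D, C2)

Mark each player's best response to every combination of opponents' strategies; a profile where every player is best-responding is a pure Nash equilibrium.
P1 against C1: payoffs -5, -3, 1, -4 → best response C.
P1 against C2: payoffs -2, -5, 1, 5 → best response D.
P1 against C3: payoffs -2, -3, 3, -5 → best response C.
P1 against C4: payoffs 3, 1, 4, -4 → best response C.
P2 against A: payoffs 2, 4, 3, 5 → best response C4.
P2 against B: payoffs -2, -3, 1, 0 → best response C3.
P2 against C: payoffs -3, -2, 1, -4 → best response C3.
P2 against D: payoffs -5, 5, 2, 0 → best response C2.
Mutual best responses: (C, C3); (D, C2).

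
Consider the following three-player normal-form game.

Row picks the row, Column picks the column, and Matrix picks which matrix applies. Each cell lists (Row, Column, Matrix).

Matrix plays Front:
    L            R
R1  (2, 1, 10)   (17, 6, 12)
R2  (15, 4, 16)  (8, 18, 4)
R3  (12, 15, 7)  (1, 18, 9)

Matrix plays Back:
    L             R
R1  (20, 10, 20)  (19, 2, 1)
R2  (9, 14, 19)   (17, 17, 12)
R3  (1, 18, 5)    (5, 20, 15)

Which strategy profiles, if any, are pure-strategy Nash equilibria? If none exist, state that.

(R1, L, Front): Row can switch to R2 (2 → 15). Not NE.
(R1, L, Back): Row gets 20, best alternative 9; Column gets 10, best alternative 2; Matrix gets 20, best alternative 10. No profitable deviation — NE.
(R1, R, Front): Row gets 17, best alternative 8; Column gets 6, best alternative 1; Matrix gets 12, best alternative 1. No profitable deviation — NE.
(R1, R, Back): Column can switch to L (2 → 10). Not NE.
(R2, L, Front): Column can switch to R (4 → 18). Not NE.
(R2, L, Back): Row can switch to R1 (9 → 20). Not NE.
(R2, R, Front): Row can switch to R1 (8 → 17). Not NE.
(R2, R, Back): Row can switch to R1 (17 → 19). Not NE.
(R3, L, Front): Row can switch to R2 (12 → 15). Not NE.
(R3, L, Back): Row can switch to R1 (1 → 20). Not NE.
(R3, R, Front): Row can switch to R1 (1 → 17). Not NE.
(R3, R, Back): Row can switch to R1 (5 → 19). Not NE.

(R1, L, Back); (R1, R, Front)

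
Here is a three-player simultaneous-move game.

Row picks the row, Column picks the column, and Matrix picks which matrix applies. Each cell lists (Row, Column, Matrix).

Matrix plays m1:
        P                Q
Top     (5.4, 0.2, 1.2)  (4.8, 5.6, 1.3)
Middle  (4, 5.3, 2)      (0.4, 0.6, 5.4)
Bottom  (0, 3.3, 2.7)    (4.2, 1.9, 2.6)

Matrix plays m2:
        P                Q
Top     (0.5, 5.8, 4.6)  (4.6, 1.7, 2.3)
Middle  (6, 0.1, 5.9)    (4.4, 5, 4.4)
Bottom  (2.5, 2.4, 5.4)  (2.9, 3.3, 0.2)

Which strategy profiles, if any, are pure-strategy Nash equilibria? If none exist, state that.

For each player, find the best response to each opponent profile; mutual best responses are the pure NE.
Row against (P, m1): payoffs 5.4, 4, 0 → best response Top.
Row against (P, m2): payoffs 0.5, 6, 2.5 → best response Middle.
Row against (Q, m1): payoffs 4.8, 0.4, 4.2 → best response Top.
Row against (Q, m2): payoffs 4.6, 4.4, 2.9 → best response Top.
Column against (Top, m1): payoffs 0.2, 5.6 → best response Q.
Column against (Top, m2): payoffs 5.8, 1.7 → best response P.
Column against (Middle, m1): payoffs 5.3, 0.6 → best response P.
Column against (Middle, m2): payoffs 0.1, 5 → best response Q.
Column against (Bottom, m1): payoffs 3.3, 1.9 → best response P.
Column against (Bottom, m2): payoffs 2.4, 3.3 → best response Q.
Matrix against (Top, P): payoffs 1.2, 4.6 → best response m2.
Matrix against (Top, Q): payoffs 1.3, 2.3 → best response m2.
Matrix against (Middle, P): payoffs 2, 5.9 → best response m2.
Matrix against (Middle, Q): payoffs 5.4, 4.4 → best response m1.
Matrix against (Bottom, P): payoffs 2.7, 5.4 → best response m2.
Matrix against (Bottom, Q): payoffs 2.6, 0.2 → best response m1.
No profile is a mutual best response for all players.

There is no pure-strategy Nash equilibrium.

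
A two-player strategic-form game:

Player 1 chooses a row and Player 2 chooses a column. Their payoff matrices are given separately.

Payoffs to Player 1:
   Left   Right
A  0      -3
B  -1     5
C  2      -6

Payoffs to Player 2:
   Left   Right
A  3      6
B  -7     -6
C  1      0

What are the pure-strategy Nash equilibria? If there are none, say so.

The pure Nash equilibria are (B, Right); (C, Left).

(A, Left): Player 1 can switch to C (0 → 2). Not NE.
(A, Right): Player 1 can switch to B (-3 → 5). Not NE.
(B, Left): Player 1 can switch to A (-1 → 0). Not NE.
(B, Right): Player 1 gets 5, best alternative -3; Player 2 gets -6, best alternative -7. No profitable deviation — NE.
(C, Left): Player 1 gets 2, best alternative 0; Player 2 gets 1, best alternative 0. No profitable deviation — NE.
(C, Right): Player 1 can switch to A (-6 → -3). Not NE.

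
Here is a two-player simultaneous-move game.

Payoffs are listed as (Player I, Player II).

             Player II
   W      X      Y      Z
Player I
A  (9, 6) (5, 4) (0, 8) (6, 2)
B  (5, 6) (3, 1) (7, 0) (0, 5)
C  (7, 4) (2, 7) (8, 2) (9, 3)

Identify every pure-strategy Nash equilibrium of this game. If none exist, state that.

For each player, find the best response to each opponent profile; mutual best responses are the pure NE.
Player I against W: payoffs 9, 5, 7 → best response A.
Player I against X: payoffs 5, 3, 2 → best response A.
Player I against Y: payoffs 0, 7, 8 → best response C.
Player I against Z: payoffs 6, 0, 9 → best response C.
Player II against A: payoffs 6, 4, 8, 2 → best response Y.
Player II against B: payoffs 6, 1, 0, 5 → best response W.
Player II against C: payoffs 4, 7, 2, 3 → best response X.
No profile is a mutual best response for all players.

none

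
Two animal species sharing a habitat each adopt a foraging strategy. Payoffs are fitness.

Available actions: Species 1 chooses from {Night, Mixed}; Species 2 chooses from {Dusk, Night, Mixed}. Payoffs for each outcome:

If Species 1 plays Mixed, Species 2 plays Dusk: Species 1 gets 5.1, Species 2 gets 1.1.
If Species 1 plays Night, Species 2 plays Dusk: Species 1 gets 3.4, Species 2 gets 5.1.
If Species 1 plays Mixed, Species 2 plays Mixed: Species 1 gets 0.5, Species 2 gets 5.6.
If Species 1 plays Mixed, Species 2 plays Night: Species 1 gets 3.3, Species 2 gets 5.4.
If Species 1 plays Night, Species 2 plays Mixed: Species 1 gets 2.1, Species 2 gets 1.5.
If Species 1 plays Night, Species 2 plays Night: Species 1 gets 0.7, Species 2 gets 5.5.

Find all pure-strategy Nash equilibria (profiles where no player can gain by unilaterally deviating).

No pure-strategy Nash equilibrium.

For each strategy profile, look for a profitable unilateral deviation.
(Night, Dusk): Species 1 can switch to Mixed (3.4 → 5.1). Not NE.
(Night, Night): Species 1 can switch to Mixed (0.7 → 3.3). Not NE.
(Night, Mixed): Species 2 can switch to Dusk (1.5 → 5.1). Not NE.
(Mixed, Dusk): Species 2 can switch to Night (1.1 → 5.4). Not NE.
(Mixed, Night): Species 2 can switch to Mixed (5.4 → 5.6). Not NE.
(Mixed, Mixed): Species 1 can switch to Night (0.5 → 2.1). Not NE.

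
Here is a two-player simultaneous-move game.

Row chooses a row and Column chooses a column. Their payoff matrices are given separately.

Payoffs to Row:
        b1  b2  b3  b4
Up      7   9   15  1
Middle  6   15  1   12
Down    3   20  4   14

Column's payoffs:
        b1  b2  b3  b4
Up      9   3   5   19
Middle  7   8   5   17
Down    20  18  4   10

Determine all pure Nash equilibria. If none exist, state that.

Mark each player's best response to every combination of opponents' strategies; a profile where every player is best-responding is a pure Nash equilibrium.
Row against b1: payoffs 7, 6, 3 → best response Up.
Row against b2: payoffs 9, 15, 20 → best response Down.
Row against b3: payoffs 15, 1, 4 → best response Up.
Row against b4: payoffs 1, 12, 14 → best response Down.
Column against Up: payoffs 9, 3, 5, 19 → best response b4.
Column against Middle: payoffs 7, 8, 5, 17 → best response b4.
Column against Down: payoffs 20, 18, 4, 10 → best response b1.
No profile is a mutual best response for all players.

No pure-strategy Nash equilibrium.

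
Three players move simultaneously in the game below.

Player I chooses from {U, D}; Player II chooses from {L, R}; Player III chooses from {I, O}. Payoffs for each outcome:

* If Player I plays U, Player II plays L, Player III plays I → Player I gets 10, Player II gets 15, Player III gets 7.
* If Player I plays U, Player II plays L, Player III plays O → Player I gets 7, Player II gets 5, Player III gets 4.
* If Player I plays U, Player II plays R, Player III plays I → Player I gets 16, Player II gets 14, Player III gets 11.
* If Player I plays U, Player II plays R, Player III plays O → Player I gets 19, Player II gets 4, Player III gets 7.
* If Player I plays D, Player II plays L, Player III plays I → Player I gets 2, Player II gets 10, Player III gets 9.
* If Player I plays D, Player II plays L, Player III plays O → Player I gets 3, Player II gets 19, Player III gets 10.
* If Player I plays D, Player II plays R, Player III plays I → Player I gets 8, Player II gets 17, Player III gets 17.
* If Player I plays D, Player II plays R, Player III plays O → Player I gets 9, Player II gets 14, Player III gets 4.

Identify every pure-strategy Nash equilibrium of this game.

For each player, find the best response to each opponent profile; mutual best responses are the pure NE.
Player I against (L, I): payoffs 10, 2 → best response U.
Player I against (L, O): payoffs 7, 3 → best response U.
Player I against (R, I): payoffs 16, 8 → best response U.
Player I against (R, O): payoffs 19, 9 → best response U.
Player II against (U, I): payoffs 15, 14 → best response L.
Player II against (U, O): payoffs 5, 4 → best response L.
Player II against (D, I): payoffs 10, 17 → best response R.
Player II against (D, O): payoffs 19, 14 → best response L.
Player III against (U, L): payoffs 7, 4 → best response I.
Player III against (U, R): payoffs 11, 7 → best response I.
Player III against (D, L): payoffs 9, 10 → best response O.
Player III against (D, R): payoffs 17, 4 → best response I.
Mutual best responses: (U, L, I).

Pure NE: (U, L, I)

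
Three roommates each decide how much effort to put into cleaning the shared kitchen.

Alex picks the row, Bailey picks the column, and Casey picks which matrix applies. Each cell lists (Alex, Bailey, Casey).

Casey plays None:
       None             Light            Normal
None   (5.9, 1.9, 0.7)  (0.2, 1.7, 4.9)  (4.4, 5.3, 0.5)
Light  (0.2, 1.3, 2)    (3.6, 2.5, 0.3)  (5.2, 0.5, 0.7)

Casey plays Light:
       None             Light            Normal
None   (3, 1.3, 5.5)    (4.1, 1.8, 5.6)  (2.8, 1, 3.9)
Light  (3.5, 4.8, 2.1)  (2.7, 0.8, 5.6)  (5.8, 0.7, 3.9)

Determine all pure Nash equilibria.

Alex against (None, None): payoffs 5.9, 0.2 → best response None.
Alex against (None, Light): payoffs 3, 3.5 → best response Light.
Alex against (Light, None): payoffs 0.2, 3.6 → best response Light.
Alex against (Light, Light): payoffs 4.1, 2.7 → best response None.
Alex against (Normal, None): payoffs 4.4, 5.2 → best response Light.
Alex against (Normal, Light): payoffs 2.8, 5.8 → best response Light.
Bailey against (None, None): payoffs 1.9, 1.7, 5.3 → best response Normal.
Bailey against (None, Light): payoffs 1.3, 1.8, 1 → best response Light.
Bailey against (Light, None): payoffs 1.3, 2.5, 0.5 → best response Light.
Bailey against (Light, Light): payoffs 4.8, 0.8, 0.7 → best response None.
Casey against (None, None): payoffs 0.7, 5.5 → best response Light.
Casey against (None, Light): payoffs 4.9, 5.6 → best response Light.
Casey against (None, Normal): payoffs 0.5, 3.9 → best response Light.
Casey against (Light, None): payoffs 2, 2.1 → best response Light.
Casey against (Light, Light): payoffs 0.3, 5.6 → best response Light.
Casey against (Light, Normal): payoffs 0.7, 3.9 → best response Light.
Mutual best responses: (None, Light, Light); (Light, None, Light).

Pure-strategy Nash equilibria: (None, Light, Light) and (Light, None, Light)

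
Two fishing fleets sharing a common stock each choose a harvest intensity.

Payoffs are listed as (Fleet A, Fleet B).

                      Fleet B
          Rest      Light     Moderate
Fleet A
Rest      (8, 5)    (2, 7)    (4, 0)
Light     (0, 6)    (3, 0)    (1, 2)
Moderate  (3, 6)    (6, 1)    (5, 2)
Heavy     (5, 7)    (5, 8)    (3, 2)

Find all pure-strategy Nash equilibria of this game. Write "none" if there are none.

There is no pure-strategy Nash equilibrium.

Fleet A against Rest: payoffs 8, 0, 3, 5 → best response Rest.
Fleet A against Light: payoffs 2, 3, 6, 5 → best response Moderate.
Fleet A against Moderate: payoffs 4, 1, 5, 3 → best response Moderate.
Fleet B against Rest: payoffs 5, 7, 0 → best response Light.
Fleet B against Light: payoffs 6, 0, 2 → best response Rest.
Fleet B against Moderate: payoffs 6, 1, 2 → best response Rest.
Fleet B against Heavy: payoffs 7, 8, 2 → best response Light.
No profile is a mutual best response for all players.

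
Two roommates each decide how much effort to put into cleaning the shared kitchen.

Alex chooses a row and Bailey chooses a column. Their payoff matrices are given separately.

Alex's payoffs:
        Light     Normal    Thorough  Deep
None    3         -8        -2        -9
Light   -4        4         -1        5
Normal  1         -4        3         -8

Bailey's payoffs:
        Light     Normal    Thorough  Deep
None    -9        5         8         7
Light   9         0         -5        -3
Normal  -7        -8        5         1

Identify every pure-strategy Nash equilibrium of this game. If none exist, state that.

Alex against Light: payoffs 3, -4, 1 → best response None.
Alex against Normal: payoffs -8, 4, -4 → best response Light.
Alex against Thorough: payoffs -2, -1, 3 → best response Normal.
Alex against Deep: payoffs -9, 5, -8 → best response Light.
Bailey against None: payoffs -9, 5, 8, 7 → best response Thorough.
Bailey against Light: payoffs 9, 0, -5, -3 → best response Light.
Bailey against Normal: payoffs -7, -8, 5, 1 → best response Thorough.
Mutual best responses: (Normal, Thorough).

(Normal, Thorough)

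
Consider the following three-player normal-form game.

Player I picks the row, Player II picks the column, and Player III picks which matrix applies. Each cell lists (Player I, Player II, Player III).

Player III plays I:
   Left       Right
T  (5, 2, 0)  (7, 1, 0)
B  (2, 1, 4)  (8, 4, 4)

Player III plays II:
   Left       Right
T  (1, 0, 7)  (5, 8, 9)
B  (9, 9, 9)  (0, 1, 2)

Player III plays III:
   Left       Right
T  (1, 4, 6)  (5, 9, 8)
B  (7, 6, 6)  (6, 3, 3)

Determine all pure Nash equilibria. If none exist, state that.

(T, Right, II), (B, Left, II), (B, Right, I)

Player I against (Left, I): payoffs 5, 2 → best response T.
Player I against (Left, II): payoffs 1, 9 → best response B.
Player I against (Left, III): payoffs 1, 7 → best response B.
Player I against (Right, I): payoffs 7, 8 → best response B.
Player I against (Right, II): payoffs 5, 0 → best response T.
Player I against (Right, III): payoffs 5, 6 → best response B.
Player II against (T, I): payoffs 2, 1 → best response Left.
Player II against (T, II): payoffs 0, 8 → best response Right.
Player II against (T, III): payoffs 4, 9 → best response Right.
Player II against (B, I): payoffs 1, 4 → best response Right.
Player II against (B, II): payoffs 9, 1 → best response Left.
Player II against (B, III): payoffs 6, 3 → best response Left.
Player III against (T, Left): payoffs 0, 7, 6 → best response II.
Player III against (T, Right): payoffs 0, 9, 8 → best response II.
Player III against (B, Left): payoffs 4, 9, 6 → best response II.
Player III against (B, Right): payoffs 4, 2, 3 → best response I.
Mutual best responses: (T, Right, II); (B, Left, II); (B, Right, I).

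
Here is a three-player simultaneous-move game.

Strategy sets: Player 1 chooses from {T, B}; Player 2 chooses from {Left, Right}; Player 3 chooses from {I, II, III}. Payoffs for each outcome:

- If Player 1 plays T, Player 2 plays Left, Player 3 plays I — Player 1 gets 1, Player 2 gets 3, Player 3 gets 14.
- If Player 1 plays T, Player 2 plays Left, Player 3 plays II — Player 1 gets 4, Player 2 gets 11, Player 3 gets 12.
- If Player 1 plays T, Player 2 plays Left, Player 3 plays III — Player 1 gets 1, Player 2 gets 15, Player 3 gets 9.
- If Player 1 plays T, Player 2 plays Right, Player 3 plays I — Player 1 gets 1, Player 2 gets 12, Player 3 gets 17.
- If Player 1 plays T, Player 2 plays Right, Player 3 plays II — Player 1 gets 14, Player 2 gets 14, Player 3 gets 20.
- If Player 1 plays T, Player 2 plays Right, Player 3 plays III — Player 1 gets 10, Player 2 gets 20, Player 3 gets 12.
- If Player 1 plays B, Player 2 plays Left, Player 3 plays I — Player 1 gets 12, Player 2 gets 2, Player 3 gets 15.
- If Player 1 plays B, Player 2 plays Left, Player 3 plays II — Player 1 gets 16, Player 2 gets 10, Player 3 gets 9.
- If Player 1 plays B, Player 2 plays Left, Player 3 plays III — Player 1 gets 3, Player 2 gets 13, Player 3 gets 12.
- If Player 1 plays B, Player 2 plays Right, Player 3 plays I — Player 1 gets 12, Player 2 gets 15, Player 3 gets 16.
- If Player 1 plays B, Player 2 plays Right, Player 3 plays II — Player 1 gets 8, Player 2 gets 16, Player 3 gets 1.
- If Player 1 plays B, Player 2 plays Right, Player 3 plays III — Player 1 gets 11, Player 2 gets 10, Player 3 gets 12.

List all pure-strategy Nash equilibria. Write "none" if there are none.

The pure Nash equilibria are (T, Right, II), (B, Right, I).

For each player, find the best response to each opponent profile; mutual best responses are the pure NE.
Player 1 against (Left, I): payoffs 1, 12 → best response B.
Player 1 against (Left, II): payoffs 4, 16 → best response B.
Player 1 against (Left, III): payoffs 1, 3 → best response B.
Player 1 against (Right, I): payoffs 1, 12 → best response B.
Player 1 against (Right, II): payoffs 14, 8 → best response T.
Player 1 against (Right, III): payoffs 10, 11 → best response B.
Player 2 against (T, I): payoffs 3, 12 → best response Right.
Player 2 against (T, II): payoffs 11, 14 → best response Right.
Player 2 against (T, III): payoffs 15, 20 → best response Right.
Player 2 against (B, I): payoffs 2, 15 → best response Right.
Player 2 against (B, II): payoffs 10, 16 → best response Right.
Player 2 against (B, III): payoffs 13, 10 → best response Left.
Player 3 against (T, Left): payoffs 14, 12, 9 → best response I.
Player 3 against (T, Right): payoffs 17, 20, 12 → best response II.
Player 3 against (B, Left): payoffs 15, 9, 12 → best response I.
Player 3 against (B, Right): payoffs 16, 1, 12 → best response I.
Mutual best responses: (T, Right, II); (B, Right, I).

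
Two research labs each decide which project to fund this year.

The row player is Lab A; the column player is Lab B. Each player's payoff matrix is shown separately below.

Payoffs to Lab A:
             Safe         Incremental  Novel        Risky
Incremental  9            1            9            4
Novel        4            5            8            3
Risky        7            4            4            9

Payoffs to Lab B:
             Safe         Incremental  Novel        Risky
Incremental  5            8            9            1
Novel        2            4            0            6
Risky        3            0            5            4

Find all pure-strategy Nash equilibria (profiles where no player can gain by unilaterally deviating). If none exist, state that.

Lab A against Safe: payoffs 9, 4, 7 → best response Incremental.
Lab A against Incremental: payoffs 1, 5, 4 → best response Novel.
Lab A against Novel: payoffs 9, 8, 4 → best response Incremental.
Lab A against Risky: payoffs 4, 3, 9 → best response Risky.
Lab B against Incremental: payoffs 5, 8, 9, 1 → best response Novel.
Lab B against Novel: payoffs 2, 4, 0, 6 → best response Risky.
Lab B against Risky: payoffs 3, 0, 5, 4 → best response Novel.
Mutual best responses: (Incremental, Novel).

The unique pure-strategy Nash equilibrium is (Incremental, Novel).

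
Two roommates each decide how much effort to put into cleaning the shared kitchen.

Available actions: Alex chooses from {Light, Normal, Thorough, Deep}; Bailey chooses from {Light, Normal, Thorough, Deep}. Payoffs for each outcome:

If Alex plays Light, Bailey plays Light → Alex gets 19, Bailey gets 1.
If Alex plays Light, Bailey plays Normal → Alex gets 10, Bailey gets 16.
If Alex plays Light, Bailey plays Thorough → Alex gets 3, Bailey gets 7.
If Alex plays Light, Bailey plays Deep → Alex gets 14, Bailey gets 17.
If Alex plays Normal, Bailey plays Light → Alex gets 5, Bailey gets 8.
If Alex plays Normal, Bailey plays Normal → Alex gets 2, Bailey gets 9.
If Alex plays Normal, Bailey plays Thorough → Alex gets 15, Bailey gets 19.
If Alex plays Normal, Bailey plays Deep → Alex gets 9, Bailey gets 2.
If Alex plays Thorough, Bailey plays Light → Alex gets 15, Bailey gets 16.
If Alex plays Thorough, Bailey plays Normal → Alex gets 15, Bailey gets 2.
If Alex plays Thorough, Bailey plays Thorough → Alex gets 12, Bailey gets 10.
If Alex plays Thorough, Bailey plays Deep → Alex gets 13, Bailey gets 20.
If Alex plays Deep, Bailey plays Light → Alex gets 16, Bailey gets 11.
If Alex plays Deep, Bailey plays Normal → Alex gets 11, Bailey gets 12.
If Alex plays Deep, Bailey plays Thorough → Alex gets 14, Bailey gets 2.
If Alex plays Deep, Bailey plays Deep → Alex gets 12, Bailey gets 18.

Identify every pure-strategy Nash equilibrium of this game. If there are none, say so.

For each player, find the best response to each opponent profile; mutual best responses are the pure NE.
Alex against Light: payoffs 19, 5, 15, 16 → best response Light.
Alex against Normal: payoffs 10, 2, 15, 11 → best response Thorough.
Alex against Thorough: payoffs 3, 15, 12, 14 → best response Normal.
Alex against Deep: payoffs 14, 9, 13, 12 → best response Light.
Bailey against Light: payoffs 1, 16, 7, 17 → best response Deep.
Bailey against Normal: payoffs 8, 9, 19, 2 → best response Thorough.
Bailey against Thorough: payoffs 16, 2, 10, 20 → best response Deep.
Bailey against Deep: payoffs 11, 12, 2, 18 → best response Deep.
Mutual best responses: (Light, Deep); (Normal, Thorough).

The pure Nash equilibria are (Light, Deep); (Normal, Thorough).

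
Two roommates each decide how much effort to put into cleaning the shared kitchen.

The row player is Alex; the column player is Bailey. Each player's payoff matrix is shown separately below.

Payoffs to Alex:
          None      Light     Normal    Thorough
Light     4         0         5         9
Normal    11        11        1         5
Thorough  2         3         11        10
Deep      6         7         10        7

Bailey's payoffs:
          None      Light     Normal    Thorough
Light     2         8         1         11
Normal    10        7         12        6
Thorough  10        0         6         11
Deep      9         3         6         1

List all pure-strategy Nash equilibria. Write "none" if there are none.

The unique pure-strategy Nash equilibrium is (Thorough, Thorough).

Mark each player's best response to every combination of opponents' strategies; a profile where every player is best-responding is a pure Nash equilibrium.
Alex against None: payoffs 4, 11, 2, 6 → best response Normal.
Alex against Light: payoffs 0, 11, 3, 7 → best response Normal.
Alex against Normal: payoffs 5, 1, 11, 10 → best response Thorough.
Alex against Thorough: payoffs 9, 5, 10, 7 → best response Thorough.
Bailey against Light: payoffs 2, 8, 1, 11 → best response Thorough.
Bailey against Normal: payoffs 10, 7, 12, 6 → best response Normal.
Bailey against Thorough: payoffs 10, 0, 6, 11 → best response Thorough.
Bailey against Deep: payoffs 9, 3, 6, 1 → best response None.
Mutual best responses: (Thorough, Thorough).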